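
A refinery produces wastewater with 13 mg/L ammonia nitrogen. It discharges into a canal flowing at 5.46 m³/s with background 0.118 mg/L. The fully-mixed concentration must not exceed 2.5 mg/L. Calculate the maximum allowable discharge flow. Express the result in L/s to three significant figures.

Mass balance at complete mixing: C_std·(Q_w + Q_r) = Q_w·C_e + Q_r·C_b.
Rearranging, Q_w = Q_r·(C_std − C_b)/(C_e − C_std) = 5.46·(2.5 − 0.118) / (13 − 2.5) = 1.239 m³/s.
= 1239 L/s.

1240 L/s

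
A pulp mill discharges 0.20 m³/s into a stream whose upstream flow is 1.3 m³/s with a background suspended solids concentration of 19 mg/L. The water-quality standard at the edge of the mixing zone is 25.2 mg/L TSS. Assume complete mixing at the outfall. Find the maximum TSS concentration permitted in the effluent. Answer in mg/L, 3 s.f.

65.5 mg/L

Mass balance: 25.2·1.5 = 0.2·Cₑ + 1.3·19.
Cₑ = (37.8 − 24.7) / 0.2 = 65.5 mg/L.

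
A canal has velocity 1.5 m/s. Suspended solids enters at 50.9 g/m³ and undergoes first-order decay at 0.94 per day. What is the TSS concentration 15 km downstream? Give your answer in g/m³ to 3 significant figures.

Travel time t = 15 km / 1.5 m/s = 1.5e+04/1.5 = 1e+04 s = 0.1157 d.
First-order decay: C = 50.9·exp(−0.94·0.1157) = 50.9·0.8969 = 45.65 g/m³.

45.7 g/m³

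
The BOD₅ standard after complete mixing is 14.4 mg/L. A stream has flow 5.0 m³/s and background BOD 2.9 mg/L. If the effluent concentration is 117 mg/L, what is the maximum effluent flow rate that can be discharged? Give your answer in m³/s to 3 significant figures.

Mass balance at complete mixing: C_std·(Q_w + Q_r) = Q_w·C_e + Q_r·C_b.
Rearranging, Q_w = Q_r·(C_std − C_b)/(C_e − C_std) = 5.0·(14.4 − 2.9) / (117 − 14.4) = 0.5604 m³/s.

0.560 m³/s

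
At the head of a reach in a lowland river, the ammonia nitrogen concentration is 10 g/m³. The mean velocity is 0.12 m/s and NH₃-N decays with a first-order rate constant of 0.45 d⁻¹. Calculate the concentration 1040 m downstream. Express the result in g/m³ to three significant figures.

9.56 g/m³

Travel time t = 1040 m / 0.12 m/s = 1040/0.12 = 8667 s = 0.1003 d.
First-order decay: C = 10·exp(−0.45·0.1003) = 10·0.9559 = 9.559 g/m³.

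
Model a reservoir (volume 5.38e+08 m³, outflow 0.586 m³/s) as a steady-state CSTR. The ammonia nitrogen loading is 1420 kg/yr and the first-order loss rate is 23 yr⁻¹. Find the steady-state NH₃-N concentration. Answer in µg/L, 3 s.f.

0.115 µg/L

Outflow Q = 0.586 m³/s × 3.156e+07 s/yr = 1.849e+07 m³/yr.
Steady-state CSTR mass balance: W = Q·C + k·V·C, so C = W/(Q + kV).
Q + kV = 1.849e+07 + 23·5.38e+08 = 1.239e+10 m³/yr.
C = 1420/1.239e+10 = 1.146e-07 kg/m³ = 0.0001146 mg/L = 0.1146 µg/L.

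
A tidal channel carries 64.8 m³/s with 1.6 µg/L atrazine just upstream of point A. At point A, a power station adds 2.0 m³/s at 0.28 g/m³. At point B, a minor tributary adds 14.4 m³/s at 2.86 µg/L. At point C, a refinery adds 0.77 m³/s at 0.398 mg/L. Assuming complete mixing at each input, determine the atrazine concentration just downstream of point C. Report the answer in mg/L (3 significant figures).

0.0123 mg/L

1.6 µg/L = 0.0016 mg/L.
After input A: C = (64.8·0.0016 + 2·0.28) / 66.8 = 0.009935 mg/L.
2.86 µg/L = 0.00286 mg/L.
After input B: C = (66.8·0.009935 + 14.4·0.00286) / 81.2 = 0.008681 mg/L.
After input C: C = (81.2·0.008681 + 0.77·0.398) / 81.97 = 0.01234 mg/L.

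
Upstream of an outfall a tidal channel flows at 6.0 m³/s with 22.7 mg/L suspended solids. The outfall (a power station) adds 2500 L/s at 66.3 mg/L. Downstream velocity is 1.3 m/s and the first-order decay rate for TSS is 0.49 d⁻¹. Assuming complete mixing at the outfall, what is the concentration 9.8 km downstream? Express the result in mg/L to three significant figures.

34.0 mg/L

2500 L/s = 2.5 m³/s.
After complete mixing, C₀ = (2.5·66.3 + 6·22.7) / 8.5 = 35.52 mg/L.
Travel time t = 9800 m / 1.3 m/s = 7538 s = 0.08725 d.
C = 35.52·exp(−0.49·0.08725) = 35.52·0.9581 = 34.04 mg/L.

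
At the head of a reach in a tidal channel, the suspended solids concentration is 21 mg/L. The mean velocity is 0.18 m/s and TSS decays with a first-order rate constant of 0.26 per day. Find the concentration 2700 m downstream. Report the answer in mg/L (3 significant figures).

20.1 mg/L

Travel time t = 2700 m / 0.18 m/s = 2700/0.18 = 1.5e+04 s = 0.1736 d.
First-order decay: C = 21·exp(−0.26·0.1736) = 21·0.9559 = 20.07 mg/L.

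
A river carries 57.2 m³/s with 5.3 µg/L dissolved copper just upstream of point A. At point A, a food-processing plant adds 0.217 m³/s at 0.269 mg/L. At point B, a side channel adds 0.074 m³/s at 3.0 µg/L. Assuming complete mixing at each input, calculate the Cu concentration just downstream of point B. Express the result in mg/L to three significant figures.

0.00629 mg/L

5.3 µg/L = 0.0053 mg/L.
After input A: C = (57.2·0.0053 + 0.217·0.269) / 57.42 = 0.006297 mg/L.
3.0 µg/L = 0.003 mg/L.
After input B: C = (57.42·0.006297 + 0.074·0.003) / 57.49 = 0.006292 mg/L.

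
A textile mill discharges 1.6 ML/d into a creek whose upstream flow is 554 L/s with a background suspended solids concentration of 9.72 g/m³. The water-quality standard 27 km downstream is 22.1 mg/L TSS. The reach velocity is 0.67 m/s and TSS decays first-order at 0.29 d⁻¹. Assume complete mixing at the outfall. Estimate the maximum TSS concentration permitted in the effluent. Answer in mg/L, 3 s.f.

1.6 ML/d = 0.01852 m³/s.
554 L/s = 0.554 m³/s.
Travel time to the compliance point: t = 2.7e+04/0.67 = 4.03e+04 s = 0.4664 d; decay factor exp(−0.29·0.4664) = 0.8735.
So the concentration just after mixing may be at most 22.1/0.8735 = 25.3 mg/L.
Mass balance: 25.3·0.5725 = 0.01852·Cₑ + 0.554·9.72.
Cₑ = (14.49 − 5.385) / 0.01852 = 491.4 mg/L.

491 mg/L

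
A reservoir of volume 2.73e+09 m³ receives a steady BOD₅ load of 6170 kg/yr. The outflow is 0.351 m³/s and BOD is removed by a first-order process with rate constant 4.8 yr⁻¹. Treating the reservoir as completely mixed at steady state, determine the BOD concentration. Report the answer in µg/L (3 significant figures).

0.470 µg/L

Outflow Q = 0.351 m³/s × 3.156e+07 s/yr = 1.108e+07 m³/yr.
Steady-state CSTR mass balance: W = Q·C + k·V·C, so C = W/(Q + kV).
Q + kV = 1.108e+07 + 4.8·2.73e+09 = 1.312e+10 m³/yr.
C = 6170/1.312e+10 = 4.705e-07 kg/m³ = 0.0004705 mg/L = 0.4705 µg/L.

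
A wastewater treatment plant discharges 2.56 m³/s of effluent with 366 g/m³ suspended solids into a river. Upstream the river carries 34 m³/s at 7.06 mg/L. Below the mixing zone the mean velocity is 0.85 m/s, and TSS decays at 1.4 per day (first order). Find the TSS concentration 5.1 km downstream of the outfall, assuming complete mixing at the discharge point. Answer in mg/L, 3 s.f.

29.2 mg/L

After complete mixing, C₀ = (2.56·366 + 34·7.06) / 36.56 = 32.19 mg/L.
Travel time t = 5100 m / 0.85 m/s = 6000 s = 0.06944 d.
C = 32.19·exp(−1.4·0.06944) = 32.19·0.9074 = 29.21 mg/L.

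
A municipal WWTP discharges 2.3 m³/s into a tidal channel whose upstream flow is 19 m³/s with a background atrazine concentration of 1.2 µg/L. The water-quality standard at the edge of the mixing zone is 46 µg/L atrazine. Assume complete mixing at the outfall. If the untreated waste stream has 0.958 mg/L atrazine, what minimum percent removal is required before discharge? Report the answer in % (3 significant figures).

1.2 µg/L = 0.0012 mg/L.
46 µg/L = 0.046 mg/L.
Mass balance: 0.046·21.3 = 2.3·Cₑ + 19·0.0012.
Cₑ = (0.9798 − 0.0228) / 2.3 = 0.4161 mg/L.
Required removal = 1 − 0.4161/0.958 = 56.57 %.

56.6 %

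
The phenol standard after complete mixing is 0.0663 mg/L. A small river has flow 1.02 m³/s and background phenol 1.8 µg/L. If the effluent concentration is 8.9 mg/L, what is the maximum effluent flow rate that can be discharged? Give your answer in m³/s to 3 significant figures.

1.8 µg/L = 0.0018 mg/L.
Mass balance at complete mixing: C_std·(Q_w + Q_r) = Q_w·C_e + Q_r·C_b.
Rearranging, Q_w = Q_r·(C_std − C_b)/(C_e − C_std) = 1.02·(0.0663 − 0.0018) / (8.9 − 0.0663) = 0.007448 m³/s.

0.00745 m³/s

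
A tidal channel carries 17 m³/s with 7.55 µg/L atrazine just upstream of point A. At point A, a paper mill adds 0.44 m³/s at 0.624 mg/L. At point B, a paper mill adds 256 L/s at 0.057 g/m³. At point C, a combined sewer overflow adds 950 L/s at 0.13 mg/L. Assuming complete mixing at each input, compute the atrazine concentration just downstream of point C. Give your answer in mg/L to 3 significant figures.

7.55 µg/L = 0.00755 mg/L.
After input A: C = (17·0.00755 + 0.44·0.624) / 17.44 = 0.0231 mg/L.
256 L/s = 0.256 m³/s.
After input B: C = (17.44·0.0231 + 0.256·0.057) / 17.7 = 0.02359 mg/L.
950 L/s = 0.95 m³/s.
After input C: C = (17.7·0.02359 + 0.95·0.13) / 18.65 = 0.02901 mg/L.

0.0290 mg/L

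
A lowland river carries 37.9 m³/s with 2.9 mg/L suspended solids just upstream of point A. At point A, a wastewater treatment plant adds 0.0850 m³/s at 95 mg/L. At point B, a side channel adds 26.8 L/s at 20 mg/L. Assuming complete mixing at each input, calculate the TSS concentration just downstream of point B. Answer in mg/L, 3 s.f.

After input A: C = (37.9·2.9 + 0.085·95) / 37.98 = 3.106 mg/L.
26.8 L/s = 0.0268 m³/s.
After input B: C = (37.98·3.106 + 0.0268·20) / 38.01 = 3.118 mg/L.

3.12 mg/L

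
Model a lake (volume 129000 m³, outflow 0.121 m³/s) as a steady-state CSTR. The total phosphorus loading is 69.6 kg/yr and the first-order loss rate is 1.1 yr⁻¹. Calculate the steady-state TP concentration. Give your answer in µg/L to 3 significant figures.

17.6 µg/L

Outflow Q = 0.121 m³/s × 3.156e+07 s/yr = 3.818e+06 m³/yr.
Steady-state CSTR mass balance: W = Q·C + k·V·C, so C = W/(Q + kV).
Q + kV = 3.818e+06 + 1.1·129000 = 3.96e+06 m³/yr.
C = 69.6/3.96e+06 = 1.757e-05 kg/m³ = 0.01757 mg/L = 17.57 µg/L.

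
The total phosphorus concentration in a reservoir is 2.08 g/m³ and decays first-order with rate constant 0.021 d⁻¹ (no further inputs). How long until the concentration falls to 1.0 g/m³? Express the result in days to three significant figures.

34.9 d

t = ln(C₀/C)/k = ln(2.08/1.0)/0.021 = 0.7324/0.021 = 34.87 d.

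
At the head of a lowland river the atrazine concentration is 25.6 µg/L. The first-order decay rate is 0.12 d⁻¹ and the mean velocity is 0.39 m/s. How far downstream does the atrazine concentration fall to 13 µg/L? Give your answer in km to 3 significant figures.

From C = C₀·e^(−kt), t = ln(C₀/C)/k = ln(25.6/13)/0.12 = 0.6776/0.12 = 5.647 d.
Distance = v·t = 0.39 m/s × 4.879e+05 s = 1.903e+05 m = 190.3 km.

190 km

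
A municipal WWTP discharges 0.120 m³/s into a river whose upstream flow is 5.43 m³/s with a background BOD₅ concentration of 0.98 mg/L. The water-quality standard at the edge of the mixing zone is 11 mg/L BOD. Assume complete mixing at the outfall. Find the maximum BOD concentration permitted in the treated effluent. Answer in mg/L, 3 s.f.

464 mg/L

Mass balance: 11·5.55 = 0.12·Cₑ + 5.43·0.98.
Cₑ = (61.05 − 5.321) / 0.12 = 464.4 mg/L.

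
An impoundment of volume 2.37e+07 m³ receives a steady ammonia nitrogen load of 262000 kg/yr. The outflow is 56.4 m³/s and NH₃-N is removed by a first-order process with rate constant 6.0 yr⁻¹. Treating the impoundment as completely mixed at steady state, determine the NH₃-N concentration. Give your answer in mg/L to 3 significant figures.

0.136 mg/L

Outflow Q = 56.4 m³/s × 3.156e+07 s/yr = 1.78e+09 m³/yr.
Steady-state CSTR mass balance: W = Q·C + k·V·C, so C = W/(Q + kV).
Q + kV = 1.78e+09 + 6.0·2.37e+07 = 1.922e+09 m³/yr.
C = 262000/1.922e+09 = 0.0001363 kg/m³ = 0.1363 mg/L.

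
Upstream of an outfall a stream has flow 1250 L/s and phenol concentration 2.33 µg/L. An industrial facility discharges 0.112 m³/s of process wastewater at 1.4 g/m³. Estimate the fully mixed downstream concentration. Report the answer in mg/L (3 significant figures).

1250 L/s = 1.25 m³/s.
2.33 µg/L = 0.00233 mg/L.
By mass balance at complete mixing, C = (0.112·1.4 + 1.25·0.00233) / (0.112 + 1.25) = 0.1597/1.362 = 0.1173 mg/L.

0.117 mg/L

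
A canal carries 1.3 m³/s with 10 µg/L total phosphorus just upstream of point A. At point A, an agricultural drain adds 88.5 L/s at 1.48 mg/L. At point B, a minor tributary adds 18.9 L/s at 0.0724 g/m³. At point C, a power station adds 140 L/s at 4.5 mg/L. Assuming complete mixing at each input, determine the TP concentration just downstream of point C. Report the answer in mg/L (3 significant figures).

0.501 mg/L

10 µg/L = 0.01 mg/L.
88.5 L/s = 0.0885 m³/s.
After input A: C = (1.3·0.01 + 0.0885·1.48) / 1.389 = 0.1037 mg/L.
18.9 L/s = 0.0189 m³/s.
After input B: C = (1.389·0.1037 + 0.0189·0.0724) / 1.407 = 0.1033 mg/L.
140 L/s = 0.14 m³/s.
After input C: C = (1.407·0.1033 + 0.14·4.5) / 1.547 = 0.5011 mg/L.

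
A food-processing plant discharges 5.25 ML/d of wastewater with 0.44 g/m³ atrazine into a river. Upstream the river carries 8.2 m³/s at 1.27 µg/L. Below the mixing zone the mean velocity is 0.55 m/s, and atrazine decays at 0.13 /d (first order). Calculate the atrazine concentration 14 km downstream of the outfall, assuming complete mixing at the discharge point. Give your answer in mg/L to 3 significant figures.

5.25 ML/d = 0.06076 m³/s.
1.27 µg/L = 0.00127 mg/L.
After complete mixing, C₀ = (0.06076·0.44 + 8.2·0.00127) / 8.261 = 0.004497 mg/L.
Travel time t = 1.4e+04 m / 0.55 m/s = 2.545e+04 s = 0.2946 d.
C = 0.004497·exp(−0.13·0.2946) = 0.004497·0.9624 = 0.004328 mg/L.

0.00433 mg/L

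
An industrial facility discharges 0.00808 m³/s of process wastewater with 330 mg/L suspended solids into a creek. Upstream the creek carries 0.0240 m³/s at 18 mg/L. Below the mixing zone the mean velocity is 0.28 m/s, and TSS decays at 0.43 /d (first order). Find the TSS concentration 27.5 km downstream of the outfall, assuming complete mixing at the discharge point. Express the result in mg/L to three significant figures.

59.2 mg/L

After complete mixing, C₀ = (0.00808·330 + 0.024·18) / 0.03208 = 96.58 mg/L.
Travel time t = 2.75e+04 m / 0.28 m/s = 9.821e+04 s = 1.137 d.
C = 96.58·exp(−0.43·1.137) = 96.58·0.6134 = 59.24 mg/L.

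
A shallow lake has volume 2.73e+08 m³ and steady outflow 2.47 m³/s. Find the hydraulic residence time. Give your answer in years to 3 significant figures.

3.50 yr

Q = 2.47 m³/s × 3.156e+07 s/yr = 7.795e+07 m³/yr.
Hydraulic residence time τ = V/Q = 2.73e+08/7.795e+07 = 3.502 yr.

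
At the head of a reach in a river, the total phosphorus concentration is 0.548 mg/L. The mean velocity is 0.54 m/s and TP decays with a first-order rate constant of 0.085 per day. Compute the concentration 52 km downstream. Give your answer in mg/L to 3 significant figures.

Travel time t = 52 km / 0.54 m/s = 5.2e+04/0.54 = 9.63e+04 s = 1.115 d.
First-order decay: C = 0.548·exp(−0.085·1.115) = 0.548·0.9096 = 0.4985 mg/L.

0.498 mg/L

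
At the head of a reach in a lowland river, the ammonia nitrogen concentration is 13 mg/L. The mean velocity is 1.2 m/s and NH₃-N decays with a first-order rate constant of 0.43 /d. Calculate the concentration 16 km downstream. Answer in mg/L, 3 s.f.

Travel time t = 16 km / 1.2 m/s = 1.6e+04/1.2 = 1.333e+04 s = 0.1543 d.
First-order decay: C = 13·exp(−0.43·0.1543) = 13·0.9358 = 12.17 mg/L.

12.2 mg/L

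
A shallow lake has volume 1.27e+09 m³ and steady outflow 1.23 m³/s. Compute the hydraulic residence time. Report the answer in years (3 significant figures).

Q = 1.23 m³/s × 3.156e+07 s/yr = 3.882e+07 m³/yr.
Hydraulic residence time τ = V/Q = 1.27e+09/3.882e+07 = 32.72 yr.

32.7 yr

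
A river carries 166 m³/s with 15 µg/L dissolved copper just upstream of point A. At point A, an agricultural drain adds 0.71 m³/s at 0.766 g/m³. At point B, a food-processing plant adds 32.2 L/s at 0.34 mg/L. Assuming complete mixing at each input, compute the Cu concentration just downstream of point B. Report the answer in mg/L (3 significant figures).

0.0183 mg/L

15 µg/L = 0.015 mg/L.
After input A: C = (166·0.015 + 0.71·0.766) / 166.7 = 0.0182 mg/L.
32.2 L/s = 0.0322 m³/s.
After input B: C = (166.7·0.0182 + 0.0322·0.34) / 166.7 = 0.01826 mg/L.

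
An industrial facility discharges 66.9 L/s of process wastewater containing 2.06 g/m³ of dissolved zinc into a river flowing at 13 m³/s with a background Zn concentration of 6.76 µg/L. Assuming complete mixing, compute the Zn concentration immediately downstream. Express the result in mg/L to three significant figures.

66.9 L/s = 0.0669 m³/s.
6.76 µg/L = 0.00676 mg/L.
Conservation of mass across the mixing zone: C = (0.0669·2.06 + 13·0.00676) / (0.0669 + 13) = 0.2257/13.07 = 0.01727 mg/L.

0.0173 mg/L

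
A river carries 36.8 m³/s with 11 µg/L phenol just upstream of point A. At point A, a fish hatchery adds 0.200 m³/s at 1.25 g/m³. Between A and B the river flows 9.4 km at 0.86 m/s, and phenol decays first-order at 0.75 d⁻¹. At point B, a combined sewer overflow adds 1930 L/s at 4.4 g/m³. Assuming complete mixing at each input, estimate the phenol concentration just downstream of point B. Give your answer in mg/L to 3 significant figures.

11 µg/L = 0.011 mg/L.
After input A: C = (36.8·0.011 + 0.2·1.25) / 37 = 0.0177 mg/L.
Over the 9.4 km reach to input B (t = 1.093e+04 s = 0.1265 d), decay gives C = 0.0177·exp(−0.75·0.1265) = 0.0161 mg/L.
1930 L/s = 1.93 m³/s.
After input B: C = (37·0.0161 + 1.93·4.4) / 38.93 = 0.2334 mg/L.

0.233 mg/L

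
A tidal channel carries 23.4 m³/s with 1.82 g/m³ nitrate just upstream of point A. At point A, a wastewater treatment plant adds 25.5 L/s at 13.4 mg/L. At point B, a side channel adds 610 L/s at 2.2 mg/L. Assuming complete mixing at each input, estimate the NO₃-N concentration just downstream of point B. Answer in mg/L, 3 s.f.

25.5 L/s = 0.0255 m³/s.
After input A: C = (23.4·1.82 + 0.0255·13.4) / 23.43 = 1.833 mg/L.
610 L/s = 0.61 m³/s.
After input B: C = (23.43·1.833 + 0.61·2.2) / 24.04 = 1.842 mg/L.

1.84 mg/L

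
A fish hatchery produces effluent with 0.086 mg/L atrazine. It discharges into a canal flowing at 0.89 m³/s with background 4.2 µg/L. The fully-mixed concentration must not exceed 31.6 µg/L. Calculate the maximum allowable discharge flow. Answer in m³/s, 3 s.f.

0.448 m³/s

4.2 µg/L = 0.0042 mg/L.
31.6 µg/L = 0.0316 mg/L.
Mass balance at complete mixing: C_std·(Q_w + Q_r) = Q_w·C_e + Q_r·C_b.
Rearranging, Q_w = Q_r·(C_std − C_b)/(C_e − C_std) = 0.89·(0.0316 − 0.0042) / (0.086 − 0.0316) = 0.4483 m³/s.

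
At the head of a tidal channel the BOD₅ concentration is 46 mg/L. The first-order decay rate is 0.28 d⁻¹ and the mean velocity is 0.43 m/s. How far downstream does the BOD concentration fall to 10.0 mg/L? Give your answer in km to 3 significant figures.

From C = C₀·e^(−kt), t = ln(C₀/C)/k = ln(46/10.0)/0.28 = 1.526/0.28 = 5.45 d.
Distance = v·t = 0.43 m/s × 4.709e+05 s = 2.025e+05 m = 202.5 km.

202 km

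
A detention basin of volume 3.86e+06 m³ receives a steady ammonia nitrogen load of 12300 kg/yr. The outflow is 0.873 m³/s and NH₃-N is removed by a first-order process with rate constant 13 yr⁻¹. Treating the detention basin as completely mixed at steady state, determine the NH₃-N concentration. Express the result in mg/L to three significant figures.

0.158 mg/L

Outflow Q = 0.873 m³/s × 3.156e+07 s/yr = 2.755e+07 m³/yr.
Steady-state CSTR mass balance: W = Q·C + k·V·C, so C = W/(Q + kV).
Q + kV = 2.755e+07 + 13·3.86e+06 = 7.773e+07 m³/yr.
C = 12300/7.773e+07 = 0.0001582 kg/m³ = 0.1582 mg/L.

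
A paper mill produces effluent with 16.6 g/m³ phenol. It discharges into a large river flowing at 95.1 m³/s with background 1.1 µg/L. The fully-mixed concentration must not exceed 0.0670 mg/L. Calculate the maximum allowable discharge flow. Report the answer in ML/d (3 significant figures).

1.1 µg/L = 0.0011 mg/L.
Mass balance at complete mixing: C_std·(Q_w + Q_r) = Q_w·C_e + Q_r·C_b.
Rearranging, Q_w = Q_r·(C_std − C_b)/(C_e − C_std) = 95.1·(0.067 − 0.0011) / (16.6 − 0.067) = 0.3791 m³/s.
= 32.75 ML/d.

32.8 ML/d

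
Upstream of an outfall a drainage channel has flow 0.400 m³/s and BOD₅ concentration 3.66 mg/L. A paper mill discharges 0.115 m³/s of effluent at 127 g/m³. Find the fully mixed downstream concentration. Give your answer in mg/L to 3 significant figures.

31.2 mg/L

By mass balance at complete mixing, C = (0.115·127 + 0.4·3.66) / (0.115 + 0.4) = 16.07/0.515 = 31.2 mg/L.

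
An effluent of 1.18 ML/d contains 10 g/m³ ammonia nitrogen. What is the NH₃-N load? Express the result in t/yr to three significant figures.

4.31 t/yr

1.18 ML/d = 0.01366 m³/s.
Mass flux = Q·C = 0.01366 m³/s × 10 g/m³ = 0.1366 g/s.
= 0.1366 g/s × 31.56 = 4.31 t/yr.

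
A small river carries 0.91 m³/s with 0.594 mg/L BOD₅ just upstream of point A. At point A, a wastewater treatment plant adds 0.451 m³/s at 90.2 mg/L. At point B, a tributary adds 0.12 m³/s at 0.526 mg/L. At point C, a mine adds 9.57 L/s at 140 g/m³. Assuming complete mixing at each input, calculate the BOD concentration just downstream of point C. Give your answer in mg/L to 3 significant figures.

28.6 mg/L

After input A: C = (0.91·0.594 + 0.451·90.2) / 1.361 = 30.29 mg/L.
After input B: C = (1.361·30.29 + 0.12·0.526) / 1.481 = 27.88 mg/L.
9.57 L/s = 0.00957 m³/s.
After input C: C = (1.481·27.88 + 0.00957·140) / 1.491 = 28.6 mg/L.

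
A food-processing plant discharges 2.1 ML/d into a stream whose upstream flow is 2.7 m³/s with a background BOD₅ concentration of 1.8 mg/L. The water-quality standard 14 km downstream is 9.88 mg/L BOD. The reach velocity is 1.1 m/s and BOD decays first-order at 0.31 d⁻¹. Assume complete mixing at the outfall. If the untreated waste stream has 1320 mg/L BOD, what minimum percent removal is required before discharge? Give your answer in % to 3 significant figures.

27.3 %

2.1 ML/d = 0.02431 m³/s.
Travel time to the compliance point: t = 1.4e+04/1.1 = 1.273e+04 s = 0.1473 d; decay factor exp(−0.31·0.1473) = 0.9554.
So the concentration just after mixing may be at most 9.88/0.9554 = 10.34 mg/L.
Mass balance: 10.34·2.724 = 0.02431·Cₑ + 2.7·1.8.
Cₑ = (28.17 − 4.86) / 0.02431 = 959.2 mg/L.
Required removal = 1 − 959.2/1320 = 27.33 %.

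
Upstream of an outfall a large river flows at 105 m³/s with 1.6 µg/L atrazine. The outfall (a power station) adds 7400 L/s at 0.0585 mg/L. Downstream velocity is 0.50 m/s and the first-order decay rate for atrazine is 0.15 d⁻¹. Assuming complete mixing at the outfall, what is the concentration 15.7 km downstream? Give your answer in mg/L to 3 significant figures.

0.00506 mg/L

7400 L/s = 7.4 m³/s.
1.6 µg/L = 0.0016 mg/L.
After complete mixing, C₀ = (7.4·0.0585 + 105·0.0016) / 112.4 = 0.005346 mg/L.
Travel time t = 1.57e+04 m / 0.50 m/s = 3.14e+04 s = 0.3634 d.
C = 0.005346·exp(−0.15·0.3634) = 0.005346·0.9469 = 0.005062 mg/L.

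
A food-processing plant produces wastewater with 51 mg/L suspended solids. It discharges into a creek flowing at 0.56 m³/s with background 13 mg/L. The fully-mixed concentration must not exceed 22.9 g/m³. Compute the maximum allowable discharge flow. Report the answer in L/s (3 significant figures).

197 L/s

Mass balance at complete mixing: C_std·(Q_w + Q_r) = Q_w·C_e + Q_r·C_b.
Rearranging, Q_w = Q_r·(C_std − C_b)/(C_e − C_std) = 0.56·(22.9 − 13) / (51 − 22.9) = 0.1973 m³/s.
= 197.3 L/s.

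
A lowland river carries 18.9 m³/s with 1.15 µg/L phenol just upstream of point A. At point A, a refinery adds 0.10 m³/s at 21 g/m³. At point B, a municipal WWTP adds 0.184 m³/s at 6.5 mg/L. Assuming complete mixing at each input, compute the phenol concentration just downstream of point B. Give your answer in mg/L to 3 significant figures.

1.15 µg/L = 0.00115 mg/L.
After input A: C = (18.9·0.00115 + 0.1·21) / 19 = 0.1117 mg/L.
After input B: C = (19·0.1117 + 0.184·6.5) / 19.18 = 0.1729 mg/L.

0.173 mg/L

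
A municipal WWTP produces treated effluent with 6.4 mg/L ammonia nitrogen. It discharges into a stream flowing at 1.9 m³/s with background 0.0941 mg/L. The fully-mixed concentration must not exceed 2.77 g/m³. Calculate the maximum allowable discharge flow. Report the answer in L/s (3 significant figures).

Mass balance at complete mixing: C_std·(Q_w + Q_r) = Q_w·C_e + Q_r·C_b.
Rearranging, Q_w = Q_r·(C_std − C_b)/(C_e − C_std) = 1.9·(2.77 − 0.0941) / (6.4 − 2.77) = 1.401 m³/s.
= 1401 L/s.

1400 L/s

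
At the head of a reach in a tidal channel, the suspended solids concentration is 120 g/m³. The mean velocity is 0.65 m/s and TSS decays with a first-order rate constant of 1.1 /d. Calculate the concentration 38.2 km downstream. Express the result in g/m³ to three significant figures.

Travel time t = 38.2 km / 0.65 m/s = 3.82e+04/0.65 = 5.877e+04 s = 0.6802 d.
First-order decay: C = 120·exp(−1.1·0.6802) = 120·0.4732 = 56.79 g/m³.

56.8 g/m³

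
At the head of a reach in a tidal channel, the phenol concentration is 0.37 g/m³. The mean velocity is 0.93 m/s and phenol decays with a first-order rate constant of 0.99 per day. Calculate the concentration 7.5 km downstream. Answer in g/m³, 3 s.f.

0.337 g/m³

Travel time t = 7.5 km / 0.93 m/s = 7500/0.93 = 8065 s = 0.09334 d.
First-order decay: C = 0.37·exp(−0.99·0.09334) = 0.37·0.9117 = 0.3373 g/m³.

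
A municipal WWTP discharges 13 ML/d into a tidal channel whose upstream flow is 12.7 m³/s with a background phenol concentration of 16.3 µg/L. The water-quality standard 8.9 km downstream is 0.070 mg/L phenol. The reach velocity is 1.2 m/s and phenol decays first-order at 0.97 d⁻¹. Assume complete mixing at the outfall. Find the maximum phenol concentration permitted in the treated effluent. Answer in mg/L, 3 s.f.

13 ML/d = 0.1505 m³/s.
16.3 µg/L = 0.0163 mg/L.
Travel time to the compliance point: t = 8900/1.2 = 7417 s = 0.08584 d; decay factor exp(−0.97·0.08584) = 0.9201.
So the concentration just after mixing may be at most 0.07/0.9201 = 0.07608 mg/L.
Mass balance: 0.07608·12.85 = 0.1505·Cₑ + 12.7·0.0163.
Cₑ = (0.9776 − 0.207) / 0.1505 = 5.122 mg/L.

5.12 mg/L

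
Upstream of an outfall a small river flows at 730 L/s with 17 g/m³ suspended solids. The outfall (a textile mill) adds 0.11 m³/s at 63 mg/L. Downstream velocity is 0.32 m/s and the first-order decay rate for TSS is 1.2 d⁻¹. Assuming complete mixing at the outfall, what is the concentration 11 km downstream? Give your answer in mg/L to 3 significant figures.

730 L/s = 0.73 m³/s.
After complete mixing, C₀ = (0.11·63 + 0.73·17) / 0.84 = 23.02 mg/L.
Travel time t = 1.1e+04 m / 0.32 m/s = 3.438e+04 s = 0.3979 d.
C = 23.02·exp(−1.2·0.3979) = 23.02·0.6204 = 14.28 mg/L.

14.3 mg/L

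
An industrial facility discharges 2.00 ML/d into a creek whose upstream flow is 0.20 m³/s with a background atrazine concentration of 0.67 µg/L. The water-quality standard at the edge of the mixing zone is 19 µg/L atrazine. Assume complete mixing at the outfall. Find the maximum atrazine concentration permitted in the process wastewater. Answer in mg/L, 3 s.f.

0.177 mg/L

2.00 ML/d = 0.02315 m³/s.
0.67 µg/L = 0.00067 mg/L.
19 µg/L = 0.019 mg/L.
Mass balance: 0.019·0.2231 = 0.02315·Cₑ + 0.2·0.00067.
Cₑ = (0.00424 − 0.000134) / 0.02315 = 0.1774 mg/L.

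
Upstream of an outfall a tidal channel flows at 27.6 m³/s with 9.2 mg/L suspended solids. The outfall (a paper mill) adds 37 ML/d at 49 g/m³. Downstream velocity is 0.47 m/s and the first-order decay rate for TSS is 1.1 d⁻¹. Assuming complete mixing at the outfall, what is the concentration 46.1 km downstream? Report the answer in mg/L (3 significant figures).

37 ML/d = 0.4282 m³/s.
After complete mixing, C₀ = (0.4282·49 + 27.6·9.2) / 28.03 = 9.808 mg/L.
Travel time t = 4.61e+04 m / 0.47 m/s = 9.809e+04 s = 1.135 d.
C = 9.808·exp(−1.1·1.135) = 9.808·0.2869 = 2.814 mg/L.

2.81 mg/L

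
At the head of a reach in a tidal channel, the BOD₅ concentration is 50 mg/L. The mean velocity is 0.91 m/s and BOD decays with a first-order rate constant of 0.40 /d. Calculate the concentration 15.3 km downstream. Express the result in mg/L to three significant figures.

Travel time t = 15.3 km / 0.91 m/s = 1.53e+04/0.91 = 1.681e+04 s = 0.1946 d.
First-order decay: C = 50·exp(−0.40·0.1946) = 50·0.9251 = 46.26 mg/L.

46.3 mg/L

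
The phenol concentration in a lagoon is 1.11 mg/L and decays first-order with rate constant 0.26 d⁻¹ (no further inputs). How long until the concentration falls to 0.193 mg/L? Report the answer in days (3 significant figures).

6.73 d

t = ln(C₀/C)/k = ln(1.11/0.193)/0.26 = 1.749/0.26 = 6.729 d.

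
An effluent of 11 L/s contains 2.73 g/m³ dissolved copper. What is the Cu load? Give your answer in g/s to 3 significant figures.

0.0300 g/s

11 L/s = 0.011 m³/s.
Mass flux = Q·C = 0.011 m³/s × 2.73 g/m³ = 0.03003 g/s.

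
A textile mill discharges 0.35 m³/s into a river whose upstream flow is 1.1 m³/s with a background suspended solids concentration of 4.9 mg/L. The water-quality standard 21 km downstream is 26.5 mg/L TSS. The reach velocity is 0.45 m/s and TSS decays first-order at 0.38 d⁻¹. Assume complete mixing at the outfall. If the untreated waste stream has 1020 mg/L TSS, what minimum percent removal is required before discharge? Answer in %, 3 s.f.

88.3 %

Travel time to the compliance point: t = 2.1e+04/0.45 = 4.667e+04 s = 0.5401 d; decay factor exp(−0.38·0.5401) = 0.8144.
So the concentration just after mixing may be at most 26.5/0.8144 = 32.54 mg/L.
Mass balance: 32.54·1.45 = 0.35·Cₑ + 1.1·4.9.
Cₑ = (47.18 − 5.39) / 0.35 = 119.4 mg/L.
Required removal = 1 − 119.4/1020 = 88.29 %.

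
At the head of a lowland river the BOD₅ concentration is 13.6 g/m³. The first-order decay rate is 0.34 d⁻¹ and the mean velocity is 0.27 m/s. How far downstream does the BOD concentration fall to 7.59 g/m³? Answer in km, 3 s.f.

40.0 km

From C = C₀·e^(−kt), t = ln(C₀/C)/k = ln(13.6/7.59)/0.34 = 0.5832/0.34 = 1.715 d.
Distance = v·t = 0.27 m/s × 1.482e+05 s = 4.002e+04 m = 40.02 km.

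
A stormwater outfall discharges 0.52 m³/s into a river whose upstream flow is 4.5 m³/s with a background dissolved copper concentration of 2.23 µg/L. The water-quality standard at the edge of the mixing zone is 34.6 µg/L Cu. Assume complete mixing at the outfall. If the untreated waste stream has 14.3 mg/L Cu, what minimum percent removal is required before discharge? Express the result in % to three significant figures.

97.8 %

2.23 µg/L = 0.00223 mg/L.
34.6 µg/L = 0.0346 mg/L.
Mass balance: 0.0346·5.02 = 0.52·Cₑ + 4.5·0.00223.
Cₑ = (0.1737 − 0.01004) / 0.52 = 0.3147 mg/L.
Required removal = 1 − 0.3147/14.3 = 97.8 %.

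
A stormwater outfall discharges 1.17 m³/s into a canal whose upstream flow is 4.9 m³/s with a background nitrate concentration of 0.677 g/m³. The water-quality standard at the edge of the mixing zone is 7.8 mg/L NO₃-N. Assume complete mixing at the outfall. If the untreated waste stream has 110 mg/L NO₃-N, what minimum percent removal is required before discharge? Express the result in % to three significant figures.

65.8 %

Mass balance: 7.8·6.07 = 1.17·Cₑ + 4.9·0.677.
Cₑ = (47.35 − 3.317) / 1.17 = 37.63 mg/L.
Required removal = 1 − 37.63/110 = 65.79 %.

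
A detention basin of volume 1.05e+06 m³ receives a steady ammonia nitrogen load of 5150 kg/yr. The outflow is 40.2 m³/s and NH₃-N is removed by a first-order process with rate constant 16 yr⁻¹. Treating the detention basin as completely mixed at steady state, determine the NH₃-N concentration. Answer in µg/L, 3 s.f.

Outflow Q = 40.2 m³/s × 3.156e+07 s/yr = 1.269e+09 m³/yr.
Steady-state CSTR mass balance: W = Q·C + k·V·C, so C = W/(Q + kV).
Q + kV = 1.269e+09 + 16·1.05e+06 = 1.285e+09 m³/yr.
C = 5150/1.285e+09 = 4.006e-06 kg/m³ = 0.004006 mg/L = 4.006 µg/L.

4.01 µg/L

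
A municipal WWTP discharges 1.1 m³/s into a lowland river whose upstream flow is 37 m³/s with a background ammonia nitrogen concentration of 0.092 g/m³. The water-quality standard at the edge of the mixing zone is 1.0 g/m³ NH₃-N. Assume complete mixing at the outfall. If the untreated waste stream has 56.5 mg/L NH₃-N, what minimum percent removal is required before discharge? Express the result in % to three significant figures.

Mass balance: 1·38.1 = 1.1·Cₑ + 37·0.092.
Cₑ = (38.1 − 3.404) / 1.1 = 31.54 mg/L.
Required removal = 1 − 31.54/56.5 = 44.17 %.

44.2 %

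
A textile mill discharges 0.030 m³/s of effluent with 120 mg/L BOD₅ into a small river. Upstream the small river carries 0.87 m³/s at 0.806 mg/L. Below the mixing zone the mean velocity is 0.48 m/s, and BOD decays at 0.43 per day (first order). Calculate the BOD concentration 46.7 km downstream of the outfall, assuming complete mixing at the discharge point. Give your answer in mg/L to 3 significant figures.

After complete mixing, C₀ = (0.03·120 + 0.87·0.806) / 0.9 = 4.779 mg/L.
Travel time t = 4.67e+04 m / 0.48 m/s = 9.729e+04 s = 1.126 d.
C = 4.779·exp(−0.43·1.126) = 4.779·0.6162 = 2.945 mg/L.

2.94 mg/L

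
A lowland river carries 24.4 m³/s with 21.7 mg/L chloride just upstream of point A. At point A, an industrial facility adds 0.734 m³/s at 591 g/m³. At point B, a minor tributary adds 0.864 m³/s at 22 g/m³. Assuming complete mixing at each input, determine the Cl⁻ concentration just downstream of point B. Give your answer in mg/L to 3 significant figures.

37.8 mg/L

After input A: C = (24.4·21.7 + 0.734·591) / 25.13 = 38.33 mg/L.
After input B: C = (25.13·38.33 + 0.864·22) / 26 = 37.78 mg/L.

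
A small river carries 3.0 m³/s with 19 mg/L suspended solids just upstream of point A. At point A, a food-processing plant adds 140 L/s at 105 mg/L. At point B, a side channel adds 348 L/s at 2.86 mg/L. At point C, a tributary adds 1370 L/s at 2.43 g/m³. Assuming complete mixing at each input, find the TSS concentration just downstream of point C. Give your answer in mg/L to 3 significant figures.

140 L/s = 0.14 m³/s.
After input A: C = (3·19 + 0.14·105) / 3.14 = 22.83 mg/L.
348 L/s = 0.348 m³/s.
After input B: C = (3.14·22.83 + 0.348·2.86) / 3.488 = 20.84 mg/L.
1370 L/s = 1.37 m³/s.
After input C: C = (3.488·20.84 + 1.37·2.43) / 4.858 = 15.65 mg/L.

15.6 mg/L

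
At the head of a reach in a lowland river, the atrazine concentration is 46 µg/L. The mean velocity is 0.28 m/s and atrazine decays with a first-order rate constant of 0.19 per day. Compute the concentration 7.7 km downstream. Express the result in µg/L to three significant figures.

Travel time t = 7.7 km / 0.28 m/s = 7700/0.28 = 2.75e+04 s = 0.3183 d.
First-order decay: C = 46·exp(−0.19·0.3183) = 46·0.9413 = 43.3 µg/L.

43.3 µg/L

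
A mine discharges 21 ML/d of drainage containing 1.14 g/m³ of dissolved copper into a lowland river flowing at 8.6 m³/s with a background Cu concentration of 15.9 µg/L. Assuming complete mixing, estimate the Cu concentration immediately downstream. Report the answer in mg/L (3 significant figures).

21 ML/d = 0.2431 m³/s.
15.9 µg/L = 0.0159 mg/L.
Flow-weighted mixing gives C = (0.2431·1.14 + 8.6·0.0159) / (0.2431 + 8.6) = 0.4138/8.843 = 0.0468 mg/L.

0.0468 mg/L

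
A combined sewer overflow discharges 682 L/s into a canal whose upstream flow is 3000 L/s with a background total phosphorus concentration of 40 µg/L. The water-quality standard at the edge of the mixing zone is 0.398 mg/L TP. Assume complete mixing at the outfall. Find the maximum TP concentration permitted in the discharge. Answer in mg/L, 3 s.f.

1.97 mg/L

682 L/s = 0.682 m³/s.
3000 L/s = 3 m³/s.
40 µg/L = 0.04 mg/L.
Mass balance: 0.398·3.682 = 0.682·Cₑ + 3·0.04.
Cₑ = (1.465 − 0.12) / 0.682 = 1.973 mg/L.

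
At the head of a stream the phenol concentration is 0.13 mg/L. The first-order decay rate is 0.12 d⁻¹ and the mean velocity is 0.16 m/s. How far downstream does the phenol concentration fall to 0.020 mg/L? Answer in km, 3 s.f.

From C = C₀·e^(−kt), t = ln(C₀/C)/k = ln(0.13/0.020)/0.12 = 1.872/0.12 = 15.6 d.
Distance = v·t = 0.16 m/s × 1.348e+06 s = 2.156e+05 m = 215.6 km.

216 km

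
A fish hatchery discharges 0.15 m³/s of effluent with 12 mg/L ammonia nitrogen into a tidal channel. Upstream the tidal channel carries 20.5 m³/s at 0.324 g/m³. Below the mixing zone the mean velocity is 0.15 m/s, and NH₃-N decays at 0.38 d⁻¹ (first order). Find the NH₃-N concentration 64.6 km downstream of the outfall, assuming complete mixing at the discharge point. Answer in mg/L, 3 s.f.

After complete mixing, C₀ = (0.15·12 + 20.5·0.324) / 20.65 = 0.4088 mg/L.
Travel time t = 6.46e+04 m / 0.15 m/s = 4.307e+05 s = 4.985 d.
C = 0.4088·exp(−0.38·4.985) = 0.4088·0.1504 = 0.06151 mg/L.

0.0615 mg/L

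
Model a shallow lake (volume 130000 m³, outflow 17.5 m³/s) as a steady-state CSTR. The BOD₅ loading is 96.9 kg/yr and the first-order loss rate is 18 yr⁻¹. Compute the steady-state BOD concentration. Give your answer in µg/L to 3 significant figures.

0.175 µg/L

Outflow Q = 17.5 m³/s × 3.156e+07 s/yr = 5.523e+08 m³/yr.
Steady-state CSTR mass balance: W = Q·C + k·V·C, so C = W/(Q + kV).
Q + kV = 5.523e+08 + 18·130000 = 5.546e+08 m³/yr.
C = 96.9/5.546e+08 = 1.747e-07 kg/m³ = 0.0001747 mg/L = 0.1747 µg/L.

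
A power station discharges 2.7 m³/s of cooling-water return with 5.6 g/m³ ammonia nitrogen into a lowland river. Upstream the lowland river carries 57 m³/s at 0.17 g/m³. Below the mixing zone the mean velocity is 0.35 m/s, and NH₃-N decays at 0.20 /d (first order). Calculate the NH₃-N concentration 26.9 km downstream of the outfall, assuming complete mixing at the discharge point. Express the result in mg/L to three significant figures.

0.348 mg/L

After complete mixing, C₀ = (2.7·5.6 + 57·0.17) / 59.7 = 0.4156 mg/L.
Travel time t = 2.69e+04 m / 0.35 m/s = 7.686e+04 s = 0.8896 d.
C = 0.4156·exp(−0.20·0.8896) = 0.4156·0.837 = 0.3478 mg/L.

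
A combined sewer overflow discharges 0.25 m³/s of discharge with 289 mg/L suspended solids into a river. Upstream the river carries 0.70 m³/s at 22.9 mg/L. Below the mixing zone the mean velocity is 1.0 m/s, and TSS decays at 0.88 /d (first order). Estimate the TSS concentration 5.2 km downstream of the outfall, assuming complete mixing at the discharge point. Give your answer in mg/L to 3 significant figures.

After complete mixing, C₀ = (0.25·289 + 0.7·22.9) / 0.95 = 92.93 mg/L.
Travel time t = 5200 m / 1.0 m/s = 5200 s = 0.06019 d.
C = 92.93·exp(−0.88·0.06019) = 92.93·0.9484 = 88.13 mg/L.

88.1 mg/L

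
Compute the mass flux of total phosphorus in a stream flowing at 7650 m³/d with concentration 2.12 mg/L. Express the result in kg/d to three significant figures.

16.2 kg/d

7650 m³/d = 0.08854 m³/s.
Mass flux = Q·C = 0.08854 m³/s × 2.12 g/m³ = 0.1877 g/s.
= 0.1877 g/s × 86.4 = 16.22 kg/d.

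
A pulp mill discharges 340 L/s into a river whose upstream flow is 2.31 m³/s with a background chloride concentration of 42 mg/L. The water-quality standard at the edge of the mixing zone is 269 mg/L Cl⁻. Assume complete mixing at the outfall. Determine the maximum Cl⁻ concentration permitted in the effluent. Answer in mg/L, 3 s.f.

1810 mg/L

340 L/s = 0.34 m³/s.
Mass balance: 269·2.65 = 0.34·Cₑ + 2.31·42.
Cₑ = (712.9 − 97.02) / 0.34 = 1811 mg/L.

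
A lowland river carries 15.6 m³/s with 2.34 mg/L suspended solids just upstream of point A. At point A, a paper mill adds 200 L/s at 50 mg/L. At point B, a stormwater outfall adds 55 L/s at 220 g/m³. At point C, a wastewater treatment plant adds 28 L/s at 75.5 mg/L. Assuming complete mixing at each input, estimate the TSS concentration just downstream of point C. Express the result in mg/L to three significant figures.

200 L/s = 0.2 m³/s.
After input A: C = (15.6·2.34 + 0.2·50) / 15.8 = 2.943 mg/L.
55 L/s = 0.055 m³/s.
After input B: C = (15.8·2.943 + 0.055·220) / 15.85 = 3.696 mg/L.
28 L/s = 0.028 m³/s.
After input C: C = (15.85·3.696 + 0.028·75.5) / 15.88 = 3.823 mg/L.

3.82 mg/L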